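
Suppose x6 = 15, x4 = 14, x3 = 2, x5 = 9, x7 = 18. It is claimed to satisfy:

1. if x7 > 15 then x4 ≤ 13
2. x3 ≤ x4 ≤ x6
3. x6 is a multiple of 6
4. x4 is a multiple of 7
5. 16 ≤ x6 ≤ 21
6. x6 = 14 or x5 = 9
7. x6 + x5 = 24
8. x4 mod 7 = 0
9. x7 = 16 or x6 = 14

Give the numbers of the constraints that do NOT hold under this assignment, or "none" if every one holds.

Constraints 1, 3, 5, 9 are violated.

1. x7 = 18 > 15, so we need x4 ≤ 13; but x4 = 14 > 13  FAIL
2. values 2 ≤ 14 ≤ 15  OK
3. 15 = 6×2 + 3, so 6 does not divide 15  FAIL
4. 14 / 7 = 2, so 7 divides 14  OK
5. x6 = 15 is outside [16, 21]  FAIL
6. x6 = 15 ≠ 14, but x5 = 9 = 9 (second disjunct)  OK
7. x6 + x5 = 15 + 9 = 24  OK
8. 14 mod 7 = 0  OK
9. x7 = 18 ≠ 16 and x6 = 15 ≠ 14; both disjuncts false  FAIL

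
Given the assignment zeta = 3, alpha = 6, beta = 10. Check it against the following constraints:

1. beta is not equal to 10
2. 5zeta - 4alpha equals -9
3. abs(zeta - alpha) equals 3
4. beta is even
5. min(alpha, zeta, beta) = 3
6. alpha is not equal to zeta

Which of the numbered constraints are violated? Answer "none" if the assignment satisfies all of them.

1. beta = 10, but 10 is required to differ  ✘
2. 5zeta - 4alpha = 5(3) - 4(6) = -9  ✔
3. abs(3 - 6) = 3  ✔
4. beta = 10 is even  ✔
5. min(6, 3, 10) = 3  ✔
6. alpha = 6, zeta = 3; distinct  ✔

No — constraint 1 is not satisfied.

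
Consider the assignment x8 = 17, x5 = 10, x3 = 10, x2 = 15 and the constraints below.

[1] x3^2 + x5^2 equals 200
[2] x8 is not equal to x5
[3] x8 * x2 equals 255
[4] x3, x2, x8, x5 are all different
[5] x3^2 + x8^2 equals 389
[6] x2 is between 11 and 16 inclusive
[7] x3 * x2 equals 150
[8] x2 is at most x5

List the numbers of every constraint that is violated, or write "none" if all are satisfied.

[1] x3^2 + x5^2 = 10^2 + 10^2 = 100 + 100 = 200 — holds.
[2] x8 = 17, x5 = 10; distinct — holds.
[3] x8 * x2 = 17 * 15 = 255 — holds.
[4] x3 = x5 = 10, not all different — does not hold.
[5] x3^2 + x8^2 = 10^2 + 17^2 = 100 + 289 = 389 — holds.
[6] x2 = 15 lies in [11, 16] — holds.
[7] x3 * x2 = 10 * 15 = 150 — holds.
[8] x2 = 15, x5 = 10; 15 > 10 (want ≤) — does not hold.

Violated: 4 and 8.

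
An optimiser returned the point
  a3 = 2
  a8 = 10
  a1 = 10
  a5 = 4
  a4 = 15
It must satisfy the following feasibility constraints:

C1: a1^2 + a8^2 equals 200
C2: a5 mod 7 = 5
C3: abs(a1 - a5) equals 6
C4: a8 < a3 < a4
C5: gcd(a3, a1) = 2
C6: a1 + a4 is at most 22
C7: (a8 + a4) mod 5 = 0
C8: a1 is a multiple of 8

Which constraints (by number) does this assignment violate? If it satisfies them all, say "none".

No — constraints 2, 4, 6, and 8 are not satisfied.

C1: a1^2 + a8^2 = 10^2 + 10^2 = 100 + 100 = 200  ✔
C2: 4 mod 7 = 4, not 5  ✘
C3: abs(10 - 4) = 6  ✔
C4: values 10, 2, 15; a8 = 10 is not < a3 = 2  ✘
C5: gcd(2, 10) = 2  ✔
C6: a1 + a4 = 10 + 15 = 25; 25 > 22, bound 22 not met  ✘
C7: a8 + a4 = 25; 25 mod 5 = 0  ✔
C8: 10 = 8*1 + 2, so 8 does not divide 10  ✘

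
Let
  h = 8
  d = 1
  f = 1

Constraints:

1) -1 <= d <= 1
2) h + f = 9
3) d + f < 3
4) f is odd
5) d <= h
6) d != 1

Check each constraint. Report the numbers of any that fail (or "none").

Violated: 6.

1) d = 1 lies in [-1, 1]  OK
2) h + f = 8 + 1 = 9  OK
3) d + f = 1 + 1 = 2; 2 < 3  OK
4) f = 1 is odd  OK
5) d = 1, h = 8; 1 ≤ 8  OK
6) d = 1, but 1 is required to differ  FAIL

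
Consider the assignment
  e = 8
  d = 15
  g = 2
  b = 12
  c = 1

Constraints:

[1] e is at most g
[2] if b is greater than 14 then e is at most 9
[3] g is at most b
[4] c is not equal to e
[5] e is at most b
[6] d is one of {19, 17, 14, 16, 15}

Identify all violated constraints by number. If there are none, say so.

Constraint 1 is violated.

[1] e = 8, g = 2; 8 > 2 (want ≤) — violated.
[2] b = 12, not > 14; antecedent false, conditional vacuously true — OK.
[3] g = 2, b = 12; 2 ≤ 12 — OK.
[4] c = 1, e = 8; distinct — OK.
[5] e = 8, b = 12; 8 ≤ 12 — OK.
[6] d = 15 is in {19, 17, 14, 16, 15} — OK.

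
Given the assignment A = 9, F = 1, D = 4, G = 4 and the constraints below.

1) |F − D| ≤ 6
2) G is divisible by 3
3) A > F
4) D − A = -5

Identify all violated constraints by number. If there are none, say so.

1) |1 − 4| = 3; 3 ≤ 6  ✓
2) 4 = 3×1 + 1, so 3 does not divide 4  ✗
3) A = 9, F = 1; 9 > 1  ✓
4) D − A = 4 − 9 = -5  ✓

The assignment fails constraint 2.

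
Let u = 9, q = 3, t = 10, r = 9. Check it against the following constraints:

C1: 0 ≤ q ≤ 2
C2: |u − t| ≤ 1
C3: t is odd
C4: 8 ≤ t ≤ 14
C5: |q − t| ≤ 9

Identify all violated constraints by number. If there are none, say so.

C1: q = 3 is outside [0, 2]  fails
C2: |9 − 10| = 1; 1 ≤ 1  holds
C3: t = 10 is even  fails
C4: t = 10 lies in [8, 14]  holds
C5: |3 − 10| = 7; 7 ≤ 9  holds

Constraints 1, 3 do not hold.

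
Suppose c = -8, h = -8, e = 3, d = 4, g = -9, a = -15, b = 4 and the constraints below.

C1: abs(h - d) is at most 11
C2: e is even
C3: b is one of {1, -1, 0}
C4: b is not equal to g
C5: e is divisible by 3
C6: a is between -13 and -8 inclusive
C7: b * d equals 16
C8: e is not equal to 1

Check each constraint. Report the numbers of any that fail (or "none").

C1: abs(-8 - 4) = 12; 12 > 11, exceeds bound 11  ✗
C2: e = 3 is odd  ✗
C3: b = 4 is not in {1, -1, 0}  ✗
C4: b = 4, g = -9; distinct  ✓
C5: 3 / 3 = 1, so 3 divides 3  ✓
C6: a = -15 is outside [-13, -8]  ✗
C7: b * d = 4 * 4 = 16  ✓
C8: e = 3, and 3 ≠ 1  ✓

The assignment fails constraints 1, 2, 3, 6.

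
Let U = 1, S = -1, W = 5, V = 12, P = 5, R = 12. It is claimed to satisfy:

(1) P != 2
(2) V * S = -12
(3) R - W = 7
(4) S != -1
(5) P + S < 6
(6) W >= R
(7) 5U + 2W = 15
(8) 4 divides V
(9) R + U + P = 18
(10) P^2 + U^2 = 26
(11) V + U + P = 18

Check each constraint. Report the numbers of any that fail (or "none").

(1) P = 5, and 5 ≠ 2  true
(2) V * S = 12 * (-1) = -12  true
(3) R - W = 12 - 5 = 7  true
(4) S = -1, but -1 is required to differ  false
(5) P + S = 5 + (-1) = 4; 4 < 6  true
(6) W = 5, R = 12; 5 < 12 (want ≥)  false
(7) 5U + 2W = 5(1) + 2(5) = 15  true
(8) 12 / 4 = 3, so 4 divides 12  true
(9) R + U + P = 12 + 1 + 5 = 18  true
(10) P^2 + U^2 = 5^2 + 1^2 = 25 + 1 = 26  true
(11) V + U + P = 12 + 1 + 5 = 18  true

The assignment fails constraints 4 and 6.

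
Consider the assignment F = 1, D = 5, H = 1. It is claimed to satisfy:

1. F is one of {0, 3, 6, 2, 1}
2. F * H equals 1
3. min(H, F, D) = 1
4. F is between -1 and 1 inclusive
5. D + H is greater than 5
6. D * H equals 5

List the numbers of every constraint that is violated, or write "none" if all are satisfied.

1. F = 1 is in {0, 3, 6, 2, 1}  holds
2. F * H = 1 * 1 = 1  holds
3. min(1, 1, 5) = 1  holds
4. F = 1 lies in [-1, 1]  holds
5. D + H = 5 + 1 = 6; 6 > 5  holds
6. D * H = 5 * 1 = 5  holds

No violations.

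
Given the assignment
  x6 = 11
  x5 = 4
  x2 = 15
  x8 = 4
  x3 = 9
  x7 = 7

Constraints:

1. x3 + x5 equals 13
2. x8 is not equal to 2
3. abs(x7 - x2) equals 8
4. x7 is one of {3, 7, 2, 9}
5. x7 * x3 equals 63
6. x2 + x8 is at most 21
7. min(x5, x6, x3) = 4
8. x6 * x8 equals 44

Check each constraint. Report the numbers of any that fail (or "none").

1. x3 + x5 = 9 + 4 = 13  ✓
2. x8 = 4, and 4 ≠ 2  ✓
3. abs(7 - 15) = 8  ✓
4. x7 = 7 is in {3, 7, 2, 9}  ✓
5. x7 * x3 = 7 * 9 = 63  ✓
6. x2 + x8 = 15 + 4 = 19; 19 ≤ 21  ✓
7. min(4, 11, 9) = 4  ✓
8. x6 * x8 = 11 * 4 = 44  ✓

None — every constraint holds.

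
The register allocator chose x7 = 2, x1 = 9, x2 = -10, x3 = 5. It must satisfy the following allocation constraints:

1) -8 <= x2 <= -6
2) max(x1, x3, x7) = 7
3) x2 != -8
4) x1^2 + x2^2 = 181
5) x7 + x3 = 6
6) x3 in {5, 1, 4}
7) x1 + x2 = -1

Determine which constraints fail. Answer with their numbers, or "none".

1) x2 = -10 is outside [-8, -6]  ✘
2) max(9, 5, 2) = 9, not 7  ✘
3) x2 = -10, and -10 ≠ -8  ✔
4) x1^2 + x2^2 = 9^2 + (-10)^2 = 81 + 100 = 181  ✔
5) x7 + x3 = 2 + 5 = 7, not 6  ✘
6) x3 = 5 is in {5, 1, 4}  ✔
7) x1 + x2 = 9 + (-10) = -1  ✔

Constraints 1, 2, 5 are violated.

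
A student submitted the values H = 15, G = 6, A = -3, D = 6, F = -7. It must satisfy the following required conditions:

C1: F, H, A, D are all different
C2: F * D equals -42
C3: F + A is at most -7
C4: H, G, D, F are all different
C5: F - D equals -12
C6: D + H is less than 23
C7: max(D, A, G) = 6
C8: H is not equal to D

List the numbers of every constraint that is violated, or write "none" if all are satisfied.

Constraints 4, 5 are violated.

C1: values -7, 15, -3, 6 are pairwise distinct  holds
C2: F * D = -7 * 6 = -42  holds
C3: F + A = -7 + (-3) = -10; -10 ≤ -7  holds
C4: G = D = 6, not all different  fails
C5: F - D = -7 - 6 = -13, not -12  fails
C6: D + H = 6 + 15 = 21; 21 < 23  holds
C7: max(6, -3, 6) = 6  holds
C8: H = 15, D = 6; distinct  holds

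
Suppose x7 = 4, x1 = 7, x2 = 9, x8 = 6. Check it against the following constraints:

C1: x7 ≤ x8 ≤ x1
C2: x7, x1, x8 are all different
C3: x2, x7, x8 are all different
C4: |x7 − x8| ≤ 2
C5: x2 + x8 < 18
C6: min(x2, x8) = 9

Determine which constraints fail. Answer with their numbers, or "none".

C1: values 4 ≤ 6 ≤ 7  yes
C2: values 4, 7, 6 are pairwise distinct  yes
C3: values 9, 4, 6 are pairwise distinct  yes
C4: |4 − 6| = 2; 2 ≤ 2  yes
C5: x2 + x8 = 9 + 6 = 15; 15 < 18  yes
C6: min(9, 6) = 6, not 9  no

No — constraint 6 is not satisfied.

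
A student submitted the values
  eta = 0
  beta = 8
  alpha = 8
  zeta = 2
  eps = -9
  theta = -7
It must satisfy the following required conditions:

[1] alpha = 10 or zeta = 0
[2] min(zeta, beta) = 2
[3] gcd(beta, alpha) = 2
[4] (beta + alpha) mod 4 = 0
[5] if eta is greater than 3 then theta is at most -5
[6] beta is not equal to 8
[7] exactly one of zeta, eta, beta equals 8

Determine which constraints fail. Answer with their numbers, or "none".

[1] alpha = 8 ≠ 10 and zeta = 2 ≠ 0; both disjuncts false — fails.
[2] min(2, 8) = 2 — holds.
[3] gcd(8, 8) = 8, not 2 — fails.
[4] beta + alpha = 16; 16 mod 4 = 0 — holds.
[5] eta = 0, not > 3; antecedent false, conditional vacuously true — holds.
[6] beta = 8, but 8 is required to differ — fails.
[7] zeta=2, eta=0, beta=8; 1 of them equals 8 — holds.

The assignment fails constraints 1, 3, and 6.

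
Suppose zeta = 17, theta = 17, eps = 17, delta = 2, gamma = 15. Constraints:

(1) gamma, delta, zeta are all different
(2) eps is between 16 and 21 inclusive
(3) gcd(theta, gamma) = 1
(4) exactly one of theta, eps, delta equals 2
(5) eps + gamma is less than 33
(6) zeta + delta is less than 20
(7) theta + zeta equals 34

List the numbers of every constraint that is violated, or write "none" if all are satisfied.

The assignment satisfies every constraint.

(1) values 15, 2, 17 are pairwise distinct — OK.
(2) eps = 17 lies in [16, 21] — OK.
(3) gcd(17, 15) = 1 — OK.
(4) theta=17, eps=17, delta=2; 1 of them equals 2 — OK.
(5) eps + gamma = 17 + 15 = 32; 32 < 33 — OK.
(6) zeta + delta = 17 + 2 = 19; 19 < 20 — OK.
(7) theta + zeta = 17 + 17 = 34 — OK.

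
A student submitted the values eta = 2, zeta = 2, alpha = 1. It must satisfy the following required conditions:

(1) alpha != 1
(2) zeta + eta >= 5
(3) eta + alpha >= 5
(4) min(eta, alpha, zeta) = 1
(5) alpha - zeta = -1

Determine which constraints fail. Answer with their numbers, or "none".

Constraints 1, 2, and 3 are violated.

(1) alpha = 1, but 1 is required to differ — violated.
(2) zeta + eta = 2 + 2 = 4; 4 < 5, bound 5 not met — violated.
(3) eta + alpha = 2 + 1 = 3; 3 < 5, bound 5 not met — violated.
(4) min(2, 1, 2) = 1 — OK.
(5) alpha - zeta = 1 - 2 = -1 — OK.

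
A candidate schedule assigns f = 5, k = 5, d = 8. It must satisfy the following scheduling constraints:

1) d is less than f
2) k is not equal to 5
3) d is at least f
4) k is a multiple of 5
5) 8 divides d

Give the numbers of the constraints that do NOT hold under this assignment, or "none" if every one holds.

1) d = 8, f = 5; 8 ≥ 5 (want <) — fails.
2) k = 5, but 5 is required to differ — fails.
3) d = 8, f = 5; 8 ≥ 5 — holds.
4) 5 / 5 = 1, so 5 divides 5 — holds.
5) 8 / 8 = 1, so 8 divides 8 — holds.

Constraints 1 and 2 are violated.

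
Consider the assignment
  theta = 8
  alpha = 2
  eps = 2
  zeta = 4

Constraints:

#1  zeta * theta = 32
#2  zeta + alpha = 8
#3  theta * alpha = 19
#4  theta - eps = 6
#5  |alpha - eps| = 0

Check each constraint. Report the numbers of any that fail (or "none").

#1 zeta * theta = 4 * 8 = 32 — holds.
#2 zeta + alpha = 4 + 2 = 6, not 8 — does not hold.
#3 theta * alpha = 8 * 2 = 16, not 19 — does not hold.
#4 theta - eps = 8 - 2 = 6 — holds.
#5 |2 - 2| = 0 — holds.

Constraints 2 and 3 are violated.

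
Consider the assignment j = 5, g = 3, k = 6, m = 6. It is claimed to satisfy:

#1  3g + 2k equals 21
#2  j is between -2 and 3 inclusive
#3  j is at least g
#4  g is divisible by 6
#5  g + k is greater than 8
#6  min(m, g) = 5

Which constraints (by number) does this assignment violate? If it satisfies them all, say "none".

The assignment fails constraints 2, 4, and 6.

#1 3g + 2k = 3(3) + 2(6) = 21  holds
#2 j = 5 is outside [-2, 3]  fails
#3 j = 5, g = 3; 5 ≥ 3  holds
#4 3 = 6*0 + 3, so 6 does not divide 3  fails
#5 g + k = 3 + 6 = 9; 9 > 8  holds
#6 min(6, 3) = 3, not 5  fails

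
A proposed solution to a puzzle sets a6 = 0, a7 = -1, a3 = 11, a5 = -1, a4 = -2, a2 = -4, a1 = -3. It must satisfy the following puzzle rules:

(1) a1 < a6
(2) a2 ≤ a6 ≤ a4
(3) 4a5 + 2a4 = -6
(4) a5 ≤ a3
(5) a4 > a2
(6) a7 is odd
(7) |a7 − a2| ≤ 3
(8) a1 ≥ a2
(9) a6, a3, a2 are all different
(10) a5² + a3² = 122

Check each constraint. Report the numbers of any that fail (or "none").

(1) a1 = -3, a6 = 0; -3 < 0 — holds.
(2) values -4, 0, -2; a6 = 0 is not ≤ a4 = -2 — fails.
(3) 4a5 + 2a4 = 4(-1) + 2(-2) = -8, not -6 — fails.
(4) a5 = -1, a3 = 11; -1 ≤ 11 — holds.
(5) a4 = -2, a2 = -4; -2 > -4 — holds.
(6) a7 = -1 is odd — holds.
(7) |-1 − (-4)| = 3; 3 ≤ 3 — holds.
(8) a1 = -3, a2 = -4; -3 ≥ -4 — holds.
(9) values 0, 11, -4 are pairwise distinct — holds.
(10) a5² + a3² = (-1)² + 11² = 1 + 121 = 122 — holds.

No — constraints 2, 3 are not satisfied.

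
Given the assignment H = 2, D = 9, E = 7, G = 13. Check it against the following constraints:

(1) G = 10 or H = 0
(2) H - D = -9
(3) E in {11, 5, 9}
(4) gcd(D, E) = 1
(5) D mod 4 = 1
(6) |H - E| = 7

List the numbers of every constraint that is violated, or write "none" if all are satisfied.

No — constraints 1, 2, 3, 6 are not satisfied.

(1) G = 13 ≠ 10 and H = 2 ≠ 0; both disjuncts false  ✗
(2) H - D = 2 - 9 = -7, not -9  ✗
(3) E = 7 is not in {11, 5, 9}  ✗
(4) gcd(9, 7) = 1  ✓
(5) 9 mod 4 = 1  ✓
(6) |2 - 7| = 5, not 7  ✗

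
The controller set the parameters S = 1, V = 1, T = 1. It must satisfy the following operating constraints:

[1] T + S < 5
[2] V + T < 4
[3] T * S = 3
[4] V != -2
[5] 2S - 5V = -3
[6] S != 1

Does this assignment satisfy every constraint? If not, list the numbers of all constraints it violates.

[1] T + S = 1 + 1 = 2; 2 < 5 — satisfied.
[2] V + T = 1 + 1 = 2; 2 < 4 — satisfied.
[3] T * S = 1 * 1 = 1, not 3 — violated.
[4] V = 1, and 1 ≠ -2 — satisfied.
[5] 2S - 5V = 2(1) - 5(1) = -3 — satisfied.
[6] S = 1, but 1 is required to differ — violated.

Constraints 3, 6 are violated.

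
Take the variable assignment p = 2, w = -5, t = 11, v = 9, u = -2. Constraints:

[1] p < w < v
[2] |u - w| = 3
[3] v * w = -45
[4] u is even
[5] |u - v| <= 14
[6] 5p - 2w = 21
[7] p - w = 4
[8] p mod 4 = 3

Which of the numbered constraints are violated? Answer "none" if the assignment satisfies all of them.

[1] values 2, -5, 9; p = 2 is not < w = -5 — violated.
[2] |-2 - (-5)| = 3 — OK.
[3] v * w = 9 * (-5) = -45 — OK.
[4] u = -2 is even — OK.
[5] |-2 - 9| = 11; 11 ≤ 14 — OK.
[6] 5p - 2w = 5(2) - 2(-5) = 20, not 21 — violated.
[7] p - w = 2 - (-5) = 7, not 4 — violated.
[8] 2 mod 4 = 2, not 3 — violated.

No — constraints 1, 6, 7, and 8 are not satisfied.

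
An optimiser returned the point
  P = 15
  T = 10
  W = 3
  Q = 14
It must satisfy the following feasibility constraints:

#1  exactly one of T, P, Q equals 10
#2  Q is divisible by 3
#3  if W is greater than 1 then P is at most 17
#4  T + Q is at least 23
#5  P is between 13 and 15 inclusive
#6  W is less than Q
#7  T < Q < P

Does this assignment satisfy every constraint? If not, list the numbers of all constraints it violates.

Constraint 2 is violated.

#1 T=10, P=15, Q=14; 1 of them equals 10 — OK.
#2 14 = 3*4 + 2, so 3 does not divide 14 — violated.
#3 W = 3 > 1, so we need P ≤ 17; P = 15 ≤ 17 — OK.
#4 T + Q = 10 + 14 = 24; 24 ≥ 23 — OK.
#5 P = 15 lies in [13, 15] — OK.
#6 W = 3, Q = 14; 3 < 14 — OK.
#7 values 10 < 14 < 15 — OK.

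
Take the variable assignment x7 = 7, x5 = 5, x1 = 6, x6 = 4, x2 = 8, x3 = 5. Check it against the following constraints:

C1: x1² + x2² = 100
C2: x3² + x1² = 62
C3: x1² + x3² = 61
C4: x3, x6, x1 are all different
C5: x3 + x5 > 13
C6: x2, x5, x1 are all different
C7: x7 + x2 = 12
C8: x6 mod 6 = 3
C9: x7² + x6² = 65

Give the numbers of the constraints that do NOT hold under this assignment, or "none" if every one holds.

C1: x1² + x2² = 6² + 8² = 36 + 64 = 100 — satisfied.
C2: x3² + x1² = 5² + 6² = 25 + 36 = 61, not 62 — violated.
C3: x1² + x3² = 6² + 5² = 36 + 25 = 61 — satisfied.
C4: values 5, 4, 6 are pairwise distinct — satisfied.
C5: x3 + x5 = 5 + 5 = 10; 10 ≤ 13, bound 13 not met — violated.
C6: values 8, 5, 6 are pairwise distinct — satisfied.
C7: x7 + x2 = 7 + 8 = 15, not 12 — violated.
C8: 4 mod 6 = 4, not 3 — violated.
C9: x7² + x6² = 7² + 4² = 49 + 16 = 65 — satisfied.

Constraints 2, 5, 7, and 8 are violated.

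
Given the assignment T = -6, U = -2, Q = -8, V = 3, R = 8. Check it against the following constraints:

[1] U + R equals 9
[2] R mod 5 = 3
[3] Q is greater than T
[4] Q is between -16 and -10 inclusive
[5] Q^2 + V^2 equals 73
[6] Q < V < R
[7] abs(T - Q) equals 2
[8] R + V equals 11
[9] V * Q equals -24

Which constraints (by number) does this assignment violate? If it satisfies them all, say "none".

[1] U + R = -2 + 8 = 6, not 9 — does not hold.
[2] 8 mod 5 = 3 — holds.
[3] Q = -8, T = -6; -8 ≤ -6 (want >) — does not hold.
[4] Q = -8 is outside [-16, -10] — does not hold.
[5] Q^2 + V^2 = (-8)^2 + 3^2 = 64 + 9 = 73 — holds.
[6] values -8 < 3 < 8 — holds.
[7] abs(-6 - (-8)) = 2 — holds.
[8] R + V = 8 + 3 = 11 — holds.
[9] V * Q = 3 * (-8) = -24 — holds.

No — constraints 1, 3, 4 are not satisfied.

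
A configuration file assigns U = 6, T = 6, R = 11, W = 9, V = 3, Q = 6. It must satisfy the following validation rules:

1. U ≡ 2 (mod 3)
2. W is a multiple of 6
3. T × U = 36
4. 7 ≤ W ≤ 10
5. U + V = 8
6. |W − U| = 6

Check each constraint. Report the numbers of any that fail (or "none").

Violated: 1, 2, 5, and 6.

1. 6 mod 3 = 0, not 2  ✗
2. 9 = 6×1 + 3, so 6 does not divide 9  ✗
3. T × U = 6 × 6 = 36  ✓
4. W = 9 lies in [7, 10]  ✓
5. U + V = 6 + 3 = 9, not 8  ✗
6. |9 − 6| = 3, not 6  ✗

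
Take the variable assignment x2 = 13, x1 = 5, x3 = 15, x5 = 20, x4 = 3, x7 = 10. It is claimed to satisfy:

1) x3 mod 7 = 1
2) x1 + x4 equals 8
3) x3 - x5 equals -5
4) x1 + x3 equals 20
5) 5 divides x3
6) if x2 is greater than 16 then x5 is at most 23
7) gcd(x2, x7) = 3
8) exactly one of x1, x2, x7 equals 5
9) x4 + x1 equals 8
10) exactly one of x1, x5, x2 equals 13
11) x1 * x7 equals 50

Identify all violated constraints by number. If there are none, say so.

Constraint 7 does not hold.

1) 15 mod 7 = 1  ✔
2) x1 + x4 = 5 + 3 = 8  ✔
3) x3 - x5 = 15 - 20 = -5  ✔
4) x1 + x3 = 5 + 15 = 20  ✔
5) 15 / 5 = 3, so 5 divides 15  ✔
6) x2 = 13, not > 16; antecedent false, conditional vacuously true  ✔
7) gcd(13, 10) = 1, not 3  ✘
8) x1=5, x2=13, x7=10; 1 of them equals 5  ✔
9) x4 + x1 = 3 + 5 = 8  ✔
10) x1=5, x5=20, x2=13; 1 of them equals 13  ✔
11) x1 * x7 = 5 * 10 = 50  ✔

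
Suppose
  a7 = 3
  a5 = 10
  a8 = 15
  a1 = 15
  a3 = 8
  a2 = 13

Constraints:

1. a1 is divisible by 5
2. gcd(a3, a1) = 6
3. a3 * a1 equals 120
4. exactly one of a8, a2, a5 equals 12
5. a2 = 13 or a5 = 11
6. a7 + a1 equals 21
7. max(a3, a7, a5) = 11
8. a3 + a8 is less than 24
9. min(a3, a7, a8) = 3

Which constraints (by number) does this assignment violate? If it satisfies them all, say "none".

Violated: 2, 4, 6, 7.

1. 15 / 5 = 3, so 5 divides 15  ✔
2. gcd(8, 15) = 1, not 6  ✘
3. a3 * a1 = 8 * 15 = 120  ✔
4. a8=15, a2=13, a5=10; 0 of them equal 12, not exactly one  ✘
5. a2 = 13 = 13 (first disjunct)  ✔
6. a7 + a1 = 3 + 15 = 18, not 21  ✘
7. max(8, 3, 10) = 10, not 11  ✘
8. a3 + a8 = 8 + 15 = 23; 23 < 24  ✔
9. min(8, 3, 15) = 3  ✔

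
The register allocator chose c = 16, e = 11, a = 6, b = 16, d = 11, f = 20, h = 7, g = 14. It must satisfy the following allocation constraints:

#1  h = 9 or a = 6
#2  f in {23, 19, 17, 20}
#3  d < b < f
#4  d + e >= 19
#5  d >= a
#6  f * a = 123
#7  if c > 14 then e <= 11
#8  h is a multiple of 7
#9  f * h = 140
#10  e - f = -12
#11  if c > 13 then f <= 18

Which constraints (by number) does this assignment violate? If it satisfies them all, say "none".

Constraints 6, 10, and 11 do not hold.

#1 h = 7 ≠ 9, but a = 6 = 6 (second disjunct) — OK.
#2 f = 20 is in {23, 19, 17, 20} — OK.
#3 values 11 < 16 < 20 — OK.
#4 d + e = 11 + 11 = 22; 22 ≥ 19 — OK.
#5 d = 11, a = 6; 11 ≥ 6 — OK.
#6 f * a = 20 * 6 = 120, not 123 — violated.
#7 c = 16 > 14, so we need e ≤ 11; e = 11 ≤ 11 — OK.
#8 7 / 7 = 1, so 7 divides 7 — OK.
#9 f * h = 20 * 7 = 140 — OK.
#10 e - f = 11 - 20 = -9, not -12 — violated.
#11 c = 16 > 13, so we need f ≤ 18; but f = 20 > 18 — violated.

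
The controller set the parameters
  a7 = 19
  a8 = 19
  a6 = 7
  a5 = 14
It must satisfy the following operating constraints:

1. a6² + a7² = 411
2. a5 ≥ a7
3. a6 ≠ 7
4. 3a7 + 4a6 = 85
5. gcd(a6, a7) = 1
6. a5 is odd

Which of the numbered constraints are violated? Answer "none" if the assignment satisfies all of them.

1. a6² + a7² = 7² + 19² = 49 + 361 = 410, not 411  ✗
2. a5 = 14, a7 = 19; 14 < 19 (want ≥)  ✗
3. a6 = 7, but 7 is required to differ  ✗
4. 3a7 + 4a6 = 3(19) + 4(7) = 85  ✓
5. gcd(7, 19) = 1  ✓
6. a5 = 14 is even  ✗

The assignment fails constraints 1, 2, 3, and 6.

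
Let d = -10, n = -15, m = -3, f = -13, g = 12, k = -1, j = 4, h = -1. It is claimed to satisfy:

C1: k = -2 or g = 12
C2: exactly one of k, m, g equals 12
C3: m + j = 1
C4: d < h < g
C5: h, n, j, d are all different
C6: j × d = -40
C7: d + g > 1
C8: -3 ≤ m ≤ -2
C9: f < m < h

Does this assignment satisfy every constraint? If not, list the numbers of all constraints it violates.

Yes — all constraints hold.

C1: k = -1 ≠ -2, but g = 12 = 12 (second disjunct) — holds.
C2: k=-1, m=-3, g=12; 1 of them equals 12 — holds.
C3: m + j = -3 + 4 = 1 — holds.
C4: values -10 < -1 < 12 — holds.
C5: values -1, -15, 4, -10 are pairwise distinct — holds.
C6: j × d = 4 × (-10) = -40 — holds.
C7: d + g = -10 + 12 = 2; 2 > 1 — holds.
C8: m = -3 lies in [-3, -2] — holds.
C9: values -13 < -3 < -1 — holds.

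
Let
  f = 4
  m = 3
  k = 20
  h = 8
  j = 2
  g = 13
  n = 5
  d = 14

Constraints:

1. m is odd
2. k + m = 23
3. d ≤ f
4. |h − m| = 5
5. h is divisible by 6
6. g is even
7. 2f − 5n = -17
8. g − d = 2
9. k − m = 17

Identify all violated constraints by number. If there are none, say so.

1. m = 3 is odd  OK
2. k + m = 20 + 3 = 23  OK
3. d = 14, f = 4; 14 > 4 (want ≤)  FAIL
4. |8 − 3| = 5  OK
5. 8 = 6×1 + 2, so 6 does not divide 8  FAIL
6. g = 13 is odd  FAIL
7. 2f − 5n = 2(4) − 5(5) = -17  OK
8. g − d = 13 − 14 = -1, not 2  FAIL
9. k − m = 20 − 3 = 17  OK

Constraints 3, 5, 6, and 8 do not hold.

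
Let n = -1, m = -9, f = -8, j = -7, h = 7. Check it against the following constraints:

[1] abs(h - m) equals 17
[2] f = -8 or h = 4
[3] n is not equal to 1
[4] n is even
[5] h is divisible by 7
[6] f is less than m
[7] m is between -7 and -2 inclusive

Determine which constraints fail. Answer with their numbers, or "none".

[1] abs(7 - (-9)) = 16, not 17  FAIL
[2] f = -8 = -8 (first disjunct)  OK
[3] n = -1, and -1 ≠ 1  OK
[4] n = -1 is odd  FAIL
[5] 7 / 7 = 1, so 7 divides 7  OK
[6] f = -8, m = -9; -8 ≥ -9 (want <)  FAIL
[7] m = -9 is outside [-7, -2]  FAIL

Violated: 1, 4, 6, 7.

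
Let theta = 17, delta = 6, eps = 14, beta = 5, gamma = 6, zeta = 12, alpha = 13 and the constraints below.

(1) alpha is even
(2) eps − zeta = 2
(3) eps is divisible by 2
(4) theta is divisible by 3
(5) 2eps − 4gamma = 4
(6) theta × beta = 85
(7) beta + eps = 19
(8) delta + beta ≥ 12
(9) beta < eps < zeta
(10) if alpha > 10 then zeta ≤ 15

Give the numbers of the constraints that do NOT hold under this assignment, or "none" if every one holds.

(1) alpha = 13 is odd — violated.
(2) eps − zeta = 14 − 12 = 2 — satisfied.
(3) 14 / 2 = 7, so 2 divides 14 — satisfied.
(4) 17 = 3×5 + 2, so 3 does not divide 17 — violated.
(5) 2eps − 4gamma = 2(14) − 4(6) = 4 — satisfied.
(6) theta × beta = 17 × 5 = 85 — satisfied.
(7) beta + eps = 5 + 14 = 19 — satisfied.
(8) delta + beta = 6 + 5 = 11; 11 < 12, bound 12 not met — violated.
(9) values 5, 14, 12; eps = 14 is not < zeta = 12 — violated.
(10) alpha = 13 > 10, so we need zeta ≤ 15; zeta = 12 ≤ 15 — satisfied.

Constraints 1, 4, 8, 9 are violated.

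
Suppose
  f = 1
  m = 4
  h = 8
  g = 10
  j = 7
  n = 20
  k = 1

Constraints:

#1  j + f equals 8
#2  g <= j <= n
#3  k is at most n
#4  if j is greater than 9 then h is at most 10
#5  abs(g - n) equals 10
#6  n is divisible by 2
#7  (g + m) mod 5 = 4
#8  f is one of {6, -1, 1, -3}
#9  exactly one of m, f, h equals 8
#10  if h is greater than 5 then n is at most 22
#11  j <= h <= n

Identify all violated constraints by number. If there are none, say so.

The assignment fails constraint 2.

#1 j + f = 7 + 1 = 8  holds
#2 values 10, 7, 20; g = 10 is not <= j = 7  fails
#3 k = 1, n = 20; 1 ≤ 20  holds
#4 j = 7, not > 9; antecedent false, conditional vacuously true  holds
#5 abs(10 - 20) = 10  holds
#6 20 / 2 = 10, so 2 divides 20  holds
#7 g + m = 14; 14 mod 5 = 4  holds
#8 f = 1 is in {6, -1, 1, -3}  holds
#9 m=4, f=1, h=8; 1 of them equals 8  holds
#10 h = 8 > 5, so we need n ≤ 22; n = 20 ≤ 22  holds
#11 values 7 <= 8 <= 20  holds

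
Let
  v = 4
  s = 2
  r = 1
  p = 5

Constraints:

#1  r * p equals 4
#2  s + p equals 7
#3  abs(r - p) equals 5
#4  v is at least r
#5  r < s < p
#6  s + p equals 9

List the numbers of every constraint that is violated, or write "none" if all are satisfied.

#1 r * p = 1 * 5 = 5, not 4 — violated.
#2 s + p = 2 + 5 = 7 — OK.
#3 abs(1 - 5) = 4, not 5 — violated.
#4 v = 4, r = 1; 4 ≥ 1 — OK.
#5 values 1 < 2 < 5 — OK.
#6 s + p = 2 + 5 = 7, not 9 — violated.

Violated: 1, 3, and 6.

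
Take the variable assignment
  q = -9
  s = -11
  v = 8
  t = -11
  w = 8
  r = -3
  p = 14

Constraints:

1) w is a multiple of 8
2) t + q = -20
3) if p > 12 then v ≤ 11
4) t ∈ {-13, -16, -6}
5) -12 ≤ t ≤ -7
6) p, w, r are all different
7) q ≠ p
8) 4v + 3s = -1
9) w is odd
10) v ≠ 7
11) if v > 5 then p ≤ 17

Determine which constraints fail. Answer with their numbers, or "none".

1) 8 / 8 = 1, so 8 divides 8 — holds.
2) t + q = -11 + (-9) = -20 — holds.
3) p = 14 > 12, so we need v ≤ 11; v = 8 ≤ 11 — holds.
4) t = -11 is not in {-13, -16, -6} — fails.
5) t = -11 lies in [-12, -7] — holds.
6) values 14, 8, -3 are pairwise distinct — holds.
7) q = -9, p = 14; distinct — holds.
8) 4v + 3s = 4(8) + 3(-11) = -1 — holds.
9) w = 8 is even — fails.
10) v = 8, and 8 ≠ 7 — holds.
11) v = 8 > 5, so we need p ≤ 17; p = 14 ≤ 17 — holds.

Violated: 4 and 9.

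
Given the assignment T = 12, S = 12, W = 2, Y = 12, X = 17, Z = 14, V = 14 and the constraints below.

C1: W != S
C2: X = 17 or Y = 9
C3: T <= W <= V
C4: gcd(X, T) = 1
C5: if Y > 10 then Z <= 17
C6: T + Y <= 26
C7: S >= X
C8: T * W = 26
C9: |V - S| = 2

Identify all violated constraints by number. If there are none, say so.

The assignment fails constraints 3, 7, and 8.

C1: W = 2, S = 12; distinct — holds.
C2: X = 17 = 17 (first disjunct) — holds.
C3: values 12, 2, 14; T = 12 is not <= W = 2 — fails.
C4: gcd(17, 12) = 1 — holds.
C5: Y = 12 > 10, so we need Z ≤ 17; Z = 14 ≤ 17 — holds.
C6: T + Y = 12 + 12 = 24; 24 ≤ 26 — holds.
C7: S = 12, X = 17; 12 < 17 (want ≥) — fails.
C8: T * W = 12 * 2 = 24, not 26 — fails.
C9: |14 - 12| = 2 — holds.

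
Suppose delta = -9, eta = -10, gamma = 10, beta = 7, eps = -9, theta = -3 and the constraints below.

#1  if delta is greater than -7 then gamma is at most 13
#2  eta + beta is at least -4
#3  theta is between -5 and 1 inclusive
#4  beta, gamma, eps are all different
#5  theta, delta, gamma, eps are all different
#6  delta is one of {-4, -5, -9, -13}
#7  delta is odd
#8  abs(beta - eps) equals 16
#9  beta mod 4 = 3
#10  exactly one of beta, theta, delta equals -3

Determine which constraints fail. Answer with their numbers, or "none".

No — constraint 5 is not satisfied.

#1 delta = -9, not > -7; antecedent false, conditional vacuously true  holds
#2 eta + beta = -10 + 7 = -3; -3 ≥ -4  holds
#3 theta = -3 lies in [-5, 1]  holds
#4 values 7, 10, -9 are pairwise distinct  holds
#5 delta = eps = -9, not all different  fails
#6 delta = -9 is in {-4, -5, -9, -13}  holds
#7 delta = -9 is odd  holds
#8 abs(7 - (-9)) = 16  holds
#9 7 mod 4 = 3  holds
#10 beta=7, theta=-3, delta=-9; 1 of them equals -3  holds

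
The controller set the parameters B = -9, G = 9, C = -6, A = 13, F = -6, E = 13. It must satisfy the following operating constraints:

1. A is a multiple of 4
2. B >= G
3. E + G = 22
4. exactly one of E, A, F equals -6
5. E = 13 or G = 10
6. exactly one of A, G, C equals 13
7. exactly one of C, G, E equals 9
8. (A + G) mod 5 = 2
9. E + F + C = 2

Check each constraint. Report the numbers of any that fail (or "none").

1. 13 = 4*3 + 1, so 4 does not divide 13  no
2. B = -9, G = 9; -9 < 9 (want ≥)  no
3. E + G = 13 + 9 = 22  yes
4. E=13, A=13, F=-6; 1 of them equals -6  yes
5. E = 13 = 13 (first disjunct)  yes
6. A=13, G=9, C=-6; 1 of them equals 13  yes
7. C=-6, G=9, E=13; 1 of them equals 9  yes
8. A + G = 22; 22 mod 5 = 2  yes
9. E + F + C = 13 + (-6) + (-6) = 1, not 2  no

Constraints 1, 2, and 9 do not hold.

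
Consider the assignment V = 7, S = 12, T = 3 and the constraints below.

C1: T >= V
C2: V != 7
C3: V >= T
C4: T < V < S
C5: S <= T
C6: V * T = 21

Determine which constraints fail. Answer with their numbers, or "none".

No — constraints 1, 2, and 5 are not satisfied.

C1: T = 3, V = 7; 3 < 7 (want ≥) — does not hold.
C2: V = 7, but 7 is required to differ — does not hold.
C3: V = 7, T = 3; 7 ≥ 3 — holds.
C4: values 3 < 7 < 12 — holds.
C5: S = 12, T = 3; 12 > 3 (want ≤) — does not hold.
C6: V * T = 7 * 3 = 21 — holds.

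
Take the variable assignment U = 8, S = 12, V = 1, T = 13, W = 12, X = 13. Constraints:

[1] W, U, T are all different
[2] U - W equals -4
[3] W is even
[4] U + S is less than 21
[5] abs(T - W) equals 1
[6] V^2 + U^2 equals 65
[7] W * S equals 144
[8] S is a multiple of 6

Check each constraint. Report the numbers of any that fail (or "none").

[1] values 12, 8, 13 are pairwise distinct — OK.
[2] U - W = 8 - 12 = -4 — OK.
[3] W = 12 is even — OK.
[4] U + S = 8 + 12 = 20; 20 < 21 — OK.
[5] abs(13 - 12) = 1 — OK.
[6] V^2 + U^2 = 1^2 + 8^2 = 1 + 64 = 65 — OK.
[7] W * S = 12 * 12 = 144 — OK.
[8] 12 / 6 = 2, so 6 divides 12 — OK.

Yes — all constraints hold.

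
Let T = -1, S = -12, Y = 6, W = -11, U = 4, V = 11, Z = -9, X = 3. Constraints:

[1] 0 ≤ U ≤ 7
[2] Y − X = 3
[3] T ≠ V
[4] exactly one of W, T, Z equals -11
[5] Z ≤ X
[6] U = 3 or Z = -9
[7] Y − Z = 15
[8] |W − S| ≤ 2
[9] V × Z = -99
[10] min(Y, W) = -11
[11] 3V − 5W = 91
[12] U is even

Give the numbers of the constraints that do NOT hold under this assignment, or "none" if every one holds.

[1] U = 4 lies in [0, 7]  true
[2] Y − X = 6 − 3 = 3  true
[3] T = -1, V = 11; distinct  true
[4] W=-11, T=-1, Z=-9; 1 of them equals -11  true
[5] Z = -9, X = 3; -9 ≤ 3  true
[6] U = 4 ≠ 3, but Z = -9 = -9 (second disjunct)  true
[7] Y − Z = 6 − (-9) = 15  true
[8] |-11 − (-12)| = 1; 1 ≤ 2  true
[9] V × Z = 11 × (-9) = -99  true
[10] min(6, -11) = -11  true
[11] 3V − 5W = 3(11) − 5(-11) = 88, not 91  false
[12] U = 4 is even  true

Constraint 11 does not hold.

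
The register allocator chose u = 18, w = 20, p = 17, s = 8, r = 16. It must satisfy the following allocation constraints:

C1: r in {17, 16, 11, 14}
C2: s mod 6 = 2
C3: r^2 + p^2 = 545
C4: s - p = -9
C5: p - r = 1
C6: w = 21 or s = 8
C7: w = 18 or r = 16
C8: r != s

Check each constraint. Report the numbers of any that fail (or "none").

All constraints are satisfied.

C1: r = 16 is in {17, 16, 11, 14} — satisfied.
C2: 8 mod 6 = 2 — satisfied.
C3: r^2 + p^2 = 16^2 + 17^2 = 256 + 289 = 545 — satisfied.
C4: s - p = 8 - 17 = -9 — satisfied.
C5: p - r = 17 - 16 = 1 — satisfied.
C6: w = 20 ≠ 21, but s = 8 = 8 (second disjunct) — satisfied.
C7: w = 20 ≠ 18, but r = 16 = 16 (second disjunct) — satisfied.
C8: r = 16, s = 8; distinct — satisfied.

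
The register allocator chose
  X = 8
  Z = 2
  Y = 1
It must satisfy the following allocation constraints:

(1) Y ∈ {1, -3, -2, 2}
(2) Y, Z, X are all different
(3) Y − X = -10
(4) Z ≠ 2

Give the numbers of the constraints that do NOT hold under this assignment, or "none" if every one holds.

(1) Y = 1 is in {1, -3, -2, 2}  true
(2) values 1, 2, 8 are pairwise distinct  true
(3) Y − X = 1 − 8 = -7, not -10  false
(4) Z = 2, but 2 is required to differ  false

Violated: 3, 4.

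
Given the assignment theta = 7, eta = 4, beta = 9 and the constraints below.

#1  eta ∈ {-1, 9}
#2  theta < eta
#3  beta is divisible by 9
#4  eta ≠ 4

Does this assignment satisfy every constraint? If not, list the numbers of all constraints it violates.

#1 eta = 4 is not in {-1, 9} — fails.
#2 theta = 7, eta = 4; 7 ≥ 4 (want <) — fails.
#3 9 / 9 = 1, so 9 divides 9 — holds.
#4 eta = 4, but 4 is required to differ — fails.

Violated: 1, 2, and 4.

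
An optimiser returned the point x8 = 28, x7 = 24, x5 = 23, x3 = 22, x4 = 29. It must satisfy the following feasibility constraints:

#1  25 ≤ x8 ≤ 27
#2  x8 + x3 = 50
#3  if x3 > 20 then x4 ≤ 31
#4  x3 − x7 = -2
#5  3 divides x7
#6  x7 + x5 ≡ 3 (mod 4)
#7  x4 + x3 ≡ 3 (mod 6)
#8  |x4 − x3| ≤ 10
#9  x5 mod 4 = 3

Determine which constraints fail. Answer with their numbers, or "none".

Violated: 1.

#1 x8 = 28 is outside [25, 27]  no
#2 x8 + x3 = 28 + 22 = 50  yes
#3 x3 = 22 > 20, so we need x4 ≤ 31; x4 = 29 ≤ 31  yes
#4 x3 − x7 = 22 − 24 = -2  yes
#5 24 / 3 = 8, so 3 divides 24  yes
#6 x7 + x5 = 47; 47 mod 4 = 3  yes
#7 x4 + x3 = 51; 51 mod 6 = 3  yes
#8 |29 − 22| = 7; 7 ≤ 10  yes
#9 23 mod 4 = 3  yes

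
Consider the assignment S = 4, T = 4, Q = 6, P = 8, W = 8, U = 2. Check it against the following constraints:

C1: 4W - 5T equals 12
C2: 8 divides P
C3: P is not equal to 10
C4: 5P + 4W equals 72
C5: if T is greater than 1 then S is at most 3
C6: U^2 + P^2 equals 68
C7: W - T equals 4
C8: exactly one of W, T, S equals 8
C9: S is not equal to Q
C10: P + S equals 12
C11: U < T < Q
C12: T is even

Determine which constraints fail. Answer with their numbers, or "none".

C1: 4W - 5T = 4(8) - 5(4) = 12  holds
C2: 8 / 8 = 1, so 8 divides 8  holds
C3: P = 8, and 8 ≠ 10  holds
C4: 5P + 4W = 5(8) + 4(8) = 72  holds
C5: T = 4 > 1, so we need S ≤ 3; but S = 4 > 3  fails
C6: U^2 + P^2 = 2^2 + 8^2 = 4 + 64 = 68  holds
C7: W - T = 8 - 4 = 4  holds
C8: W=8, T=4, S=4; 1 of them equals 8  holds
C9: S = 4, Q = 6; distinct  holds
C10: P + S = 8 + 4 = 12  holds
C11: values 2 < 4 < 6  holds
C12: T = 4 is even  holds

Violated: 5.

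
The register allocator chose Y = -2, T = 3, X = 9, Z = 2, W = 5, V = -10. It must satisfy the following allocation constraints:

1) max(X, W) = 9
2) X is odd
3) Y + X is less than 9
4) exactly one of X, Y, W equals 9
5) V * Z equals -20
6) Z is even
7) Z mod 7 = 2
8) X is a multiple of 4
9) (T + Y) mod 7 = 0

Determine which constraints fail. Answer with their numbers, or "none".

Constraints 8 and 9 are violated.

1) max(9, 5) = 9  holds
2) X = 9 is odd  holds
3) Y + X = -2 + 9 = 7; 7 < 9  holds
4) X=9, Y=-2, W=5; 1 of them equals 9  holds
5) V * Z = -10 * 2 = -20  holds
6) Z = 2 is even  holds
7) 2 mod 7 = 2  holds
8) 9 = 4*2 + 1, so 4 does not divide 9  fails
9) T + Y = 1; 1 mod 7 = 1, not 0  fails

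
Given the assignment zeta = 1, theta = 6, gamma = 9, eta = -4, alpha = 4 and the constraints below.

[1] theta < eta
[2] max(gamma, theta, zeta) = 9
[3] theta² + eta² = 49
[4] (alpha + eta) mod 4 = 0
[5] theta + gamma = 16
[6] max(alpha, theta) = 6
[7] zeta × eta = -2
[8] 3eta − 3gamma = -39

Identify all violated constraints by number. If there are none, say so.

The assignment fails constraints 1, 3, 5, and 7.

[1] theta = 6, eta = -4; 6 ≥ -4 (want <) — violated.
[2] max(9, 6, 1) = 9 — satisfied.
[3] theta² + eta² = 6² + (-4)² = 36 + 16 = 52, not 49 — violated.
[4] alpha + eta = 0; 0 mod 4 = 0 — satisfied.
[5] theta + gamma = 6 + 9 = 15, not 16 — violated.
[6] max(4, 6) = 6 — satisfied.
[7] zeta × eta = 1 × (-4) = -4, not -2 — violated.
[8] 3eta − 3gamma = 3(-4) − 3(9) = -39 — satisfied.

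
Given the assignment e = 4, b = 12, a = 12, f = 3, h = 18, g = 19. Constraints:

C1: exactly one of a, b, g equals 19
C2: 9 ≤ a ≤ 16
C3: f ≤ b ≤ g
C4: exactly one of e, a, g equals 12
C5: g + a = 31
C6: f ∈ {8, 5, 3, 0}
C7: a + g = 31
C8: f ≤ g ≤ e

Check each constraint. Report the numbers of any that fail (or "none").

C1: a=12, b=12, g=19; 1 of them equals 19 — holds.
C2: a = 12 lies in [9, 16] — holds.
C3: values 3 ≤ 12 ≤ 19 — holds.
C4: e=4, a=12, g=19; 1 of them equals 12 — holds.
C5: g + a = 19 + 12 = 31 — holds.
C6: f = 3 is in {8, 5, 3, 0} — holds.
C7: a + g = 12 + 19 = 31 — holds.
C8: values 3, 19, 4; g = 19 is not ≤ e = 4 — does not hold.

Violated: 8.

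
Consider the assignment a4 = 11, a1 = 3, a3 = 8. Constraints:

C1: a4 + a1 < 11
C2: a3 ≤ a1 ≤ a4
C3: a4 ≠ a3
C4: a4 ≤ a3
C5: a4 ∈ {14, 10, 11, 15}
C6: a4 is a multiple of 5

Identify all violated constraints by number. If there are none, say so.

Constraints 1, 2, 4, 6 do not hold.

C1: a4 + a1 = 11 + 3 = 14; 14 ≥ 11, bound 11 not met — violated.
C2: values 8, 3, 11; a3 = 8 is not ≤ a1 = 3 — violated.
C3: a4 = 11, a3 = 8; distinct — satisfied.
C4: a4 = 11, a3 = 8; 11 > 8 (want ≤) — violated.
C5: a4 = 11 is in {14, 10, 11, 15} — satisfied.
C6: 11 = 5×2 + 1, so 5 does not divide 11 — violated.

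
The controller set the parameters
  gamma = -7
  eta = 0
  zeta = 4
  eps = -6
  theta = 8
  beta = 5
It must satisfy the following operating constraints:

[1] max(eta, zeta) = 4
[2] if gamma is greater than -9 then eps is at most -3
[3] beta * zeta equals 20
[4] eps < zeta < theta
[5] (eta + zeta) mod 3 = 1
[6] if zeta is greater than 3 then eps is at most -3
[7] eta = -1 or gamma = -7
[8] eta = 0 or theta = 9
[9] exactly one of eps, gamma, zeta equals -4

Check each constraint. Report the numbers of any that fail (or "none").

Violated: 9.

[1] max(0, 4) = 4  true
[2] gamma = -7 > -9, so we need eps ≤ -3; eps = -6 ≤ -3  true
[3] beta * zeta = 5 * 4 = 20  true
[4] values -6 < 4 < 8  true
[5] eta + zeta = 4; 4 mod 3 = 1  true
[6] zeta = 4 > 3, so we need eps ≤ -3; eps = -6 ≤ -3  true
[7] eta = 0 ≠ -1, but gamma = -7 = -7 (second disjunct)  true
[8] eta = 0 = 0 (first disjunct)  true
[9] eps=-6, gamma=-7, zeta=4; 0 of them equal -4, not exactly one  false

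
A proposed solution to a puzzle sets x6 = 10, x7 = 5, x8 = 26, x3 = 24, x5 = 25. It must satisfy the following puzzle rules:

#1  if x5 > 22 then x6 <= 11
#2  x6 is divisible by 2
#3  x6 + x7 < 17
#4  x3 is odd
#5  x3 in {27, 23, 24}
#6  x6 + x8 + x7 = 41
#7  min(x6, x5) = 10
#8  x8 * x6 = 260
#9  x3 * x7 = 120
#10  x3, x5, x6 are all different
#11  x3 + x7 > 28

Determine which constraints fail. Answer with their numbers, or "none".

#1 x5 = 25 > 22, so we need x6 ≤ 11; x6 = 10 ≤ 11  ✔
#2 10 / 2 = 5, so 2 divides 10  ✔
#3 x6 + x7 = 10 + 5 = 15; 15 < 17  ✔
#4 x3 = 24 is even  ✘
#5 x3 = 24 is in {27, 23, 24}  ✔
#6 x6 + x8 + x7 = 10 + 26 + 5 = 41  ✔
#7 min(10, 25) = 10  ✔
#8 x8 * x6 = 26 * 10 = 260  ✔
#9 x3 * x7 = 24 * 5 = 120  ✔
#10 values 24, 25, 10 are pairwise distinct  ✔
#11 x3 + x7 = 24 + 5 = 29; 29 > 28  ✔

Violated: 4.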